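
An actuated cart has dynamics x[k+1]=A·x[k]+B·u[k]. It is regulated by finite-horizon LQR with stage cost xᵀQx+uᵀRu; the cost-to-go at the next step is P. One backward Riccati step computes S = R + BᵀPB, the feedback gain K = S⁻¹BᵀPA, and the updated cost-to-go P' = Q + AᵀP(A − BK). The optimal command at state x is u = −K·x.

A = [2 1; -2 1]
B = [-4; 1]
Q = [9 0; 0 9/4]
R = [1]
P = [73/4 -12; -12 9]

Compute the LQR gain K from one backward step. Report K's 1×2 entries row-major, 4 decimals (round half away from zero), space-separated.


-0.7136 -0.0704

BᵀP = [-85.0000 57.0000]
S = R + BᵀPB = [1] + [397.0000] = [398.0000]
BᵀPA = [-284.0000 -28.0000]
K = S⁻¹·BᵀPA = [-0.7136 -0.0704]
A−BK = [-0.8543 0.7186; -1.2864 1.0704]
AᵀP(A−BK) = [2.3467 -1.4799; -1.4799 1.2802]
P' = Q + AᵀP(A−BK) = [11.3467 -1.4799; -1.4799 3.5302]
tr(P') = 14.8769


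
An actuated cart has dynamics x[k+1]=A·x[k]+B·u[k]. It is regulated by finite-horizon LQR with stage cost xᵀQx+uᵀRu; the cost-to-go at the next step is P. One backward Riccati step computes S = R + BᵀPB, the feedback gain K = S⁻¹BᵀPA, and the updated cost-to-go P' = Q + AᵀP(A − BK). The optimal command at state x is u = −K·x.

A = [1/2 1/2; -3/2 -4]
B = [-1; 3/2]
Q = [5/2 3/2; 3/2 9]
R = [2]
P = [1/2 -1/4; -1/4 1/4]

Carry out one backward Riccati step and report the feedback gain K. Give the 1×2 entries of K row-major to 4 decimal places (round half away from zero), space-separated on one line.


-0.3607 -0.7705

BᵀP = [-0.8750 0.6250]
S = R + BᵀPB = [2] + [1.8125] = [3.8125]
BᵀPA = [-1.3750 -2.9375]
K = S⁻¹·BᵀPA = [-0.3607 -0.7705]
A−BK = [0.1393 -0.2705; -0.9590 -2.8443]
AᵀP(A−BK) = [0.5666 1.2531; 1.2531 2.8617]
P' = Q + AᵀP(A−BK) = [3.0666 2.7531; 2.7531 11.8617]
tr(P') = 14.9283


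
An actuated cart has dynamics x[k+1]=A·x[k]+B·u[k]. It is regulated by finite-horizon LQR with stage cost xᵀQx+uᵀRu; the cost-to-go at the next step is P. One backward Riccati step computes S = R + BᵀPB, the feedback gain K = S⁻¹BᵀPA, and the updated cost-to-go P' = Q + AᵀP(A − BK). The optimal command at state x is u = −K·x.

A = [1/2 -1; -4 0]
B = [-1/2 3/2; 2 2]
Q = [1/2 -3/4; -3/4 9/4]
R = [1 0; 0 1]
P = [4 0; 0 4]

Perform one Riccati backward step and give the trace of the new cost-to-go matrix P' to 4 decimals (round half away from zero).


BᵀP = [-2.0000 8.0000; 6.0000 8.0000]
S = R + BᵀPB = [1 0; 0 1] + [17.0000 13.0000; 13.0000 25.0000] = [18.0000 13.0000; 13.0000 26.0000]
BᵀPA = [-33.0000 2.0000; -29.0000 -6.0000]
K = S⁻¹·BᵀPA = [-1.6087 0.4348; -0.3110 -0.4482]
A−BK = [0.1622 -0.1104; -0.1605 0.0268]
AᵀP(A−BK) = [2.8930 -0.6488; -0.6488 0.4415]
P' = Q + AᵀP(A−BK) = [3.3930 -1.3988; -1.3988 2.6915]
tr(P') = 6.0844

6.0844


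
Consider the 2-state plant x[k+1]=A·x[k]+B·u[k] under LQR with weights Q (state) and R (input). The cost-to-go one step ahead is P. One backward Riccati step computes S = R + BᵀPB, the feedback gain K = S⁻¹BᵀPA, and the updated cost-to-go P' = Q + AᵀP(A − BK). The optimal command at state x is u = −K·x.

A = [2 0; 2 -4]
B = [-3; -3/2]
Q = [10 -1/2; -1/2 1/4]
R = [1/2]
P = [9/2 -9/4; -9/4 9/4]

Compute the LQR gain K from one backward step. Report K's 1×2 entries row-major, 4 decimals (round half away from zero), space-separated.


BᵀP = [-10.1250 3.3750]
S = R + BᵀPB = [1/2] + [25.3125] = [25.8125]
BᵀPA = [-13.5000 -13.5000]
K = S⁻¹·BᵀPA = [-0.5230 -0.5230]
A−BK = [0.4310 -1.5690; 1.2155 -4.7845]
AᵀP(A−BK) = [1.9395 -7.0605; -7.0605 28.9395]
P' = Q + AᵀP(A−BK) = [11.9395 -7.5605; -7.5605 29.1895]
tr(P') = 41.1289

-0.5230 -0.5230


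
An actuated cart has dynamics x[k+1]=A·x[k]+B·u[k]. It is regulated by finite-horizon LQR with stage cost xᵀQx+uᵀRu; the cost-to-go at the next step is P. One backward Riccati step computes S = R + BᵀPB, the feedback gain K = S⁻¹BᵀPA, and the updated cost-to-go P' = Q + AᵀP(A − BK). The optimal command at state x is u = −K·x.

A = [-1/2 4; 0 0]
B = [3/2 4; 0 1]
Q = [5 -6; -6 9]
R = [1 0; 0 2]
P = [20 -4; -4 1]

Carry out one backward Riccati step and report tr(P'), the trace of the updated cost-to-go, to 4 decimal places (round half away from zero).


15.8333

BᵀP = [30.0000 -6.0000; 76.0000 -15.0000]
S = R + BᵀPB = [1 0; 0 2] + [45.0000 114.0000; 114.0000 289.0000] = [46.0000 114.0000; 114.0000 291.0000]
BᵀPA = [-15.0000 120.0000; -38.0000 304.0000]
K = S⁻¹·BᵀPA = [-0.0846 0.6769; -0.0974 0.7795]
A−BK = [0.0167 -0.1333; 0.0974 -0.7795]
AᵀP(A−BK) = [0.0282 -0.2256; -0.2256 1.8051]
P' = Q + AᵀP(A−BK) = [5.0282 -6.2256; -6.2256 10.8051]
tr(P') = 15.8333


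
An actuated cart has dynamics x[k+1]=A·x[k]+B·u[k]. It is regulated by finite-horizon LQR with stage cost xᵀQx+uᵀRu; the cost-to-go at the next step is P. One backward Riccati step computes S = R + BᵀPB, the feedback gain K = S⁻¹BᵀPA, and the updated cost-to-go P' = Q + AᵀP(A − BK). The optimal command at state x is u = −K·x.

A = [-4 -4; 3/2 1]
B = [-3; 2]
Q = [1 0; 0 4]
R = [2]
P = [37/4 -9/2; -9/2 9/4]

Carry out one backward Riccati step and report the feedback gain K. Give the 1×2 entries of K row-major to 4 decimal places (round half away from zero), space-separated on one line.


BᵀP = [-36.7500 18.0000]
S = R + BᵀPB = [2] + [146.2500] = [148.2500]
BᵀPA = [174.0000 165.0000]
K = S⁻¹·BᵀPA = [1.1737 1.1130]
A−BK = [-0.4789 -0.6610; -0.8474 -1.2260]
AᵀP(A−BK) = [2.8399 2.7156; 2.7156 2.6075]
P' = Q + AᵀP(A−BK) = [3.8399 2.7156; 2.7156 6.6075]
tr(P') = 10.4474

1.1737 1.1130


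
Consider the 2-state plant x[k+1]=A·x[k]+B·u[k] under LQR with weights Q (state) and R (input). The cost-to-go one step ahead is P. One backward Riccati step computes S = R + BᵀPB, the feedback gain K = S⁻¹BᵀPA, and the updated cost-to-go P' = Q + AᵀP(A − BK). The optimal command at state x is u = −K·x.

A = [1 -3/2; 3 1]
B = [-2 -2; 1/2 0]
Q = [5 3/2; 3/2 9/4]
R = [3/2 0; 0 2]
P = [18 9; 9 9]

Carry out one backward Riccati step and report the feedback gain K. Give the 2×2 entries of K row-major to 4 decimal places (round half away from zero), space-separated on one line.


BᵀP = [-31.5000 -13.5000; -36.0000 -18.0000]
S = R + BᵀPB = [3/2 0; 0 2] + [56.2500 63.0000; 63.0000 72.0000] = [57.7500 63.0000; 63.0000 74.0000]
BᵀPA = [-72.0000 33.7500; -90.0000 36.0000]
K = S⁻¹·BᵀPA = [1.1232 0.7537; -2.1724 -0.1552]
A−BK = [-1.0985 -0.3030; 2.4384 0.6232]
AᵀP(A−BK) = [38.3498 8.8005; 8.8005 2.6490]
P' = Q + AᵀP(A−BK) = [43.3498 10.3005; 10.3005 4.8990]
tr(P') = 48.2488

1.1232 0.7537 -2.1724 -0.1552


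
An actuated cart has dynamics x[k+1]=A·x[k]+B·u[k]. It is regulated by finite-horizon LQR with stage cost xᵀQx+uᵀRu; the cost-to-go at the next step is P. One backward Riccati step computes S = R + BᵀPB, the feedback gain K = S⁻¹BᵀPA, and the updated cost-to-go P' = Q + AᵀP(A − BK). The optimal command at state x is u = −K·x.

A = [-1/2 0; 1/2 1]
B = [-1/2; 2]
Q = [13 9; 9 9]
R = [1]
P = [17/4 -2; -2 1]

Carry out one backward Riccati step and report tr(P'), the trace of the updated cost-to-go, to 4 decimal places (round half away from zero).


22.3494

BᵀP = [-6.1250 3.0000]
S = R + BᵀPB = [1] + [9.0625] = [10.0625]
BᵀPA = [4.5625 3.0000]
K = S⁻¹·BᵀPA = [0.4534 0.2981]
A−BK = [-0.2733 0.1491; -0.4068 0.4037]
AᵀP(A−BK) = [0.2438 0.1398; 0.1398 0.1056]
P' = Q + AᵀP(A−BK) = [13.2438 9.1398; 9.1398 9.1056]
tr(P') = 22.3494


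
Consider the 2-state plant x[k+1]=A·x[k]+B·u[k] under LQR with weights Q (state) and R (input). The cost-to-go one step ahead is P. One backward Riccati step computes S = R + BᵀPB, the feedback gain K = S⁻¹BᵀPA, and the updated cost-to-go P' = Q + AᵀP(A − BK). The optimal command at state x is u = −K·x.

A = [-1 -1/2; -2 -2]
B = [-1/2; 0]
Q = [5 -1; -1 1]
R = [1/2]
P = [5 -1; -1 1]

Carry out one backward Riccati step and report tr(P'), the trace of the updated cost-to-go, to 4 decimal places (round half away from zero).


12.9286

BᵀP = [-2.5000 0.5000]
S = R + BᵀPB = [1/2] + [1.2500] = [1.7500]
BᵀPA = [1.5000 0.2500]
K = S⁻¹·BᵀPA = [0.8571 0.1429]
A−BK = [-0.5714 -0.4286; -2.0000 -2.0000]
AᵀP(A−BK) = [3.7143 3.2857; 3.2857 3.2143]
P' = Q + AᵀP(A−BK) = [8.7143 2.2857; 2.2857 4.2143]
tr(P') = 12.9286


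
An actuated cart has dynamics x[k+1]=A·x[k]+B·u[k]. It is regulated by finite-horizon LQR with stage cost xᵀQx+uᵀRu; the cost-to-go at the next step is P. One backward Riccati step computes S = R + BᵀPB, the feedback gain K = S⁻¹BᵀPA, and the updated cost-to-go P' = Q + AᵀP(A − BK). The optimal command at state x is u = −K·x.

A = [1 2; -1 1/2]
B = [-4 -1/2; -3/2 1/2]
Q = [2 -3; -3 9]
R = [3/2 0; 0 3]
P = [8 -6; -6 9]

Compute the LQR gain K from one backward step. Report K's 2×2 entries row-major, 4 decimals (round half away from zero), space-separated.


BᵀP = [-23.0000 10.5000; -7.0000 7.5000]
S = R + BᵀPB = [3/2 0; 0 3] + [76.2500 16.7500; 16.7500 7.2500] = [77.7500 16.7500; 16.7500 10.2500]
BᵀPA = [-33.5000 -40.7500; -14.5000 -10.2500]
K = S⁻¹·BᵀPA = [-0.1946 -0.4764; -1.0966 -0.2215]
A−BK = [-0.3268 -0.0163; -0.7436 -0.1038]
AᵀP(A−BK) = [6.5795 1.3290; 1.3290 0.5664]
P' = Q + AᵀP(A−BK) = [8.5795 -1.6710; -1.6710 9.5664]
tr(P') = 18.1460

-0.1946 -0.4764 -1.0966 -0.2215


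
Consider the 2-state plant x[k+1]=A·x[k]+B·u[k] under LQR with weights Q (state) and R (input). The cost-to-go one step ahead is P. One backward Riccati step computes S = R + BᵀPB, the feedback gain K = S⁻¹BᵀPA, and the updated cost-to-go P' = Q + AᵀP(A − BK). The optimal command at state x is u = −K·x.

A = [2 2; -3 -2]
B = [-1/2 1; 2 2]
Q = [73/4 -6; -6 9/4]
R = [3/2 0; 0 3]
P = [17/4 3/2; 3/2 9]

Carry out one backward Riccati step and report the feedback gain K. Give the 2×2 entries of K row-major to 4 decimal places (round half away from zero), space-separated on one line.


-1.8118 -1.4923 0.4079 0.5744

BᵀP = [0.8750 17.2500; 7.2500 19.5000]
S = R + BᵀPB = [3/2 0; 0 3] + [34.0625 35.3750; 35.3750 46.2500] = [35.5625 35.3750; 35.3750 49.2500]
BᵀPA = [-50.0000 -32.7500; -44.0000 -24.5000]
K = S⁻¹·BᵀPA = [-1.8118 -1.4923; 0.4079 0.5744]
A−BK = [0.6862 0.6794; -0.1924 -0.1642]
AᵀP(A−BK) = [7.3611 6.6592; 6.6592 6.2002]
P' = Q + AᵀP(A−BK) = [25.6111 0.6592; 0.6592 8.4502]
tr(P') = 34.0613


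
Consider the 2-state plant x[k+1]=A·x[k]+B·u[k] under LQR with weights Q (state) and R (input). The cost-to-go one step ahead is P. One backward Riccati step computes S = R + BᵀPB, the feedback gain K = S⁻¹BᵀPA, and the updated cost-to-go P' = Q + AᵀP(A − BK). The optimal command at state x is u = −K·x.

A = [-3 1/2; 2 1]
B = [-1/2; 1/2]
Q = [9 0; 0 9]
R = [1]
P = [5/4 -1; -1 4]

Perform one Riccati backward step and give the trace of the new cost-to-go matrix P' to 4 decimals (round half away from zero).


BᵀP = [-1.1250 2.5000]
S = R + BᵀPB = [1] + [1.8125] = [2.8125]
BᵀPA = [8.3750 1.9375]
K = S⁻¹·BᵀPA = [2.9778 0.6889]
A−BK = [-1.5111 0.8444; 0.5111 0.6556]
AᵀP(A−BK) = [14.3111 2.3556; 2.3556 1.9778]
P' = Q + AᵀP(A−BK) = [23.3111 2.3556; 2.3556 10.9778]
tr(P') = 34.2889

34.2889


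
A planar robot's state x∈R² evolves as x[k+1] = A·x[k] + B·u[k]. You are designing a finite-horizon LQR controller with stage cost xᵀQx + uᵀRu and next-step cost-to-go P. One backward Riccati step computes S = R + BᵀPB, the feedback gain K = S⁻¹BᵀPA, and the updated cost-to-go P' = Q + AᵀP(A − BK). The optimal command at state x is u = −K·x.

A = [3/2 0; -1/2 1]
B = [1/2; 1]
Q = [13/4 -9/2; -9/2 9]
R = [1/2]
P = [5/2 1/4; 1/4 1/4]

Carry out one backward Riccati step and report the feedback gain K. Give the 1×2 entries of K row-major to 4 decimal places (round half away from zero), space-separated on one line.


BᵀP = [1.5000 0.3750]
S = R + BᵀPB = [1/2] + [1.1250] = [1.6250]
BᵀPA = [2.0625 0.3750]
K = S⁻¹·BᵀPA = [1.2692 0.2308]
A−BK = [0.8654 -0.1154; -1.7692 0.7692]
AᵀP(A−BK) = [2.6947 -0.2260; -0.2260 0.1635]
P' = Q + AᵀP(A−BK) = [5.9447 -4.7260; -4.7260 9.1635]
tr(P') = 15.1082

1.2692 0.2308


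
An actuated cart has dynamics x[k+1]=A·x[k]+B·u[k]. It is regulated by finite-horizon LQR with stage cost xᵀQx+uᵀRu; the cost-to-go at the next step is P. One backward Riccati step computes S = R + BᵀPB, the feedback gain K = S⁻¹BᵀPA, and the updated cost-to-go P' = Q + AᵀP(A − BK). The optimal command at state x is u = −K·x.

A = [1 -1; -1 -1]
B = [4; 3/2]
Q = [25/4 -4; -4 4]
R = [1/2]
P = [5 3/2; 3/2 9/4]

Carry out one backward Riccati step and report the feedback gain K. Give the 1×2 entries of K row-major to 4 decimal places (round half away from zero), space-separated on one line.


0.1243 -0.3054

BᵀP = [22.2500 9.3750]
S = R + BᵀPB = [1/2] + [103.0625] = [103.5625]
BᵀPA = [12.8750 -31.6250]
K = S⁻¹·BᵀPA = [0.1243 -0.3054]
A−BK = [0.5027 0.2215; -1.1865 -0.5419]
AᵀP(A−BK) = [2.6494 1.1817; 1.1817 0.5926]
P' = Q + AᵀP(A−BK) = [8.8994 -2.8183; -2.8183 4.5926]
tr(P') = 13.4920


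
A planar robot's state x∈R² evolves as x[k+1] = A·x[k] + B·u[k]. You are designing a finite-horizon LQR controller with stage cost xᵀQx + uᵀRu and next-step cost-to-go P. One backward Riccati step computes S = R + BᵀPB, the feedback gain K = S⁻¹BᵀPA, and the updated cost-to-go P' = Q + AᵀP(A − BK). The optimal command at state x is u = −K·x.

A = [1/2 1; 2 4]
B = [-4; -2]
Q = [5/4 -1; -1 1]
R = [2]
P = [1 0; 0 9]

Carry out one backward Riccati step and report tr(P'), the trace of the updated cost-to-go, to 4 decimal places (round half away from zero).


49.7963

BᵀP = [-4.0000 -18.0000]
S = R + BᵀPB = [2] + [52.0000] = [54.0000]
BᵀPA = [-38.0000 -76.0000]
K = S⁻¹·BᵀPA = [-0.7037 -1.4074]
A−BK = [-2.3148 -4.6296; 0.5926 1.1852]
AᵀP(A−BK) = [9.5093 19.0185; 19.0185 38.0370]
P' = Q + AᵀP(A−BK) = [10.7593 18.0185; 18.0185 39.0370]
tr(P') = 49.7963


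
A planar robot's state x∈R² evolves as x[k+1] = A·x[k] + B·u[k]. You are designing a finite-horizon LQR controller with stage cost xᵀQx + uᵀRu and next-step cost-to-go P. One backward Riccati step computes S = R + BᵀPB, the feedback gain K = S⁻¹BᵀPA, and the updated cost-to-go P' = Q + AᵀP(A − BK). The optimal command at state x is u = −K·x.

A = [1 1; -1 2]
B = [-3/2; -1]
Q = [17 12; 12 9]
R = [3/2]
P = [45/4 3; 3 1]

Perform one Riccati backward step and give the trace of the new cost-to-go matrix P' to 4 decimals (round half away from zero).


27.9915

BᵀP = [-19.8750 -5.5000]
S = R + BᵀPB = [3/2] + [35.3125] = [36.8125]
BᵀPA = [-14.3750 -30.8750]
K = S⁻¹·BᵀPA = [-0.3905 -0.8387]
A−BK = [0.4143 -0.2581; -1.3905 1.1613]
AᵀP(A−BK) = [0.6367 0.1935; 0.1935 1.3548]
P' = Q + AᵀP(A−BK) = [17.6367 12.1935; 12.1935 10.3548]
tr(P') = 27.9915


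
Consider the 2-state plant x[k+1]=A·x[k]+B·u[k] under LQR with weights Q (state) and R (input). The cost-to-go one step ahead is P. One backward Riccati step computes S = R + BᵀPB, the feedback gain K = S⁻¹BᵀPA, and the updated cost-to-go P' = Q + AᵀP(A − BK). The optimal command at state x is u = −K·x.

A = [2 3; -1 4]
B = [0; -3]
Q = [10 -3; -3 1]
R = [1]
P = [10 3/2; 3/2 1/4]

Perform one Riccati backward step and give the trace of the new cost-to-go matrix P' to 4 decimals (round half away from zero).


70.5385

BᵀP = [-4.5000 -0.7500]
S = R + BᵀPB = [1] + [2.2500] = [3.2500]
BᵀPA = [-8.2500 -16.5000]
K = S⁻¹·BᵀPA = [-2.5385 -5.0769]
A−BK = [2.0000 3.0000; -8.6154 -11.2308]
AᵀP(A−BK) = [13.3077 24.6154; 24.6154 46.2308]
P' = Q + AᵀP(A−BK) = [23.3077 21.6154; 21.6154 47.2308]
tr(P') = 70.5385


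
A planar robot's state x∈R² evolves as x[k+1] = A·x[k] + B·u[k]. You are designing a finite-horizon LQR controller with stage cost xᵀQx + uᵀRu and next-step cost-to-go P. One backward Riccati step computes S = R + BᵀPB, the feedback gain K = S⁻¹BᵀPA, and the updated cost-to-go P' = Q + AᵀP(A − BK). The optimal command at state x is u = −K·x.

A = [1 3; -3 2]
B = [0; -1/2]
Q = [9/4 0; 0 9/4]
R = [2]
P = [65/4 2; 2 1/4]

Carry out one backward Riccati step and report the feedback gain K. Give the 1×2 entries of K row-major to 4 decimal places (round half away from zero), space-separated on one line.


BᵀP = [-1.0000 -0.1250]
S = R + BᵀPB = [2] + [0.0625] = [2.0625]
BᵀPA = [-0.6250 -3.2500]
K = S⁻¹·BᵀPA = [-0.3030 -1.5758]
A−BK = [1.0000 3.0000; -3.1515 1.2121]
AᵀP(A−BK) = [6.3106 32.2652; 32.2652 166.1288]
P' = Q + AᵀP(A−BK) = [8.5606 32.2652; 32.2652 168.3788]
tr(P') = 176.9394

-0.3030 -1.5758


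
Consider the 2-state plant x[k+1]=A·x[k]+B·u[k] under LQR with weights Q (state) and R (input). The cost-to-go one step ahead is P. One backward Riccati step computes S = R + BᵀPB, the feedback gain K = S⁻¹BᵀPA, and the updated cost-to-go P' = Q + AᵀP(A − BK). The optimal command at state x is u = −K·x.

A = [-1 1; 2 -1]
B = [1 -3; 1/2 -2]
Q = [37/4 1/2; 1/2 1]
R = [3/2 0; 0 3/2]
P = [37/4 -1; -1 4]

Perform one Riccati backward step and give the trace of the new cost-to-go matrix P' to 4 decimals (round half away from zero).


BᵀP = [8.7500 1.0000; -25.7500 -5.0000]
S = R + BᵀPB = [3/2 0; 0 3/2] + [9.2500 -28.2500; -28.2500 87.2500] = [10.7500 -28.2500; -28.2500 88.7500]
BᵀPA = [-6.7500 7.7500; 15.7500 -20.7500]
K = S⁻¹·BᵀPA = [-0.9880 0.6514; -0.1370 -0.0264]
A−BK = [-0.4231 0.2692; 2.2200 -1.3786]
AᵀP(A−BK) = [24.7392 -15.4363; -15.4363 9.6526]
P' = Q + AᵀP(A−BK) = [33.9892 -14.9363; -14.9363 10.6526]
tr(P') = 44.6418

44.6418


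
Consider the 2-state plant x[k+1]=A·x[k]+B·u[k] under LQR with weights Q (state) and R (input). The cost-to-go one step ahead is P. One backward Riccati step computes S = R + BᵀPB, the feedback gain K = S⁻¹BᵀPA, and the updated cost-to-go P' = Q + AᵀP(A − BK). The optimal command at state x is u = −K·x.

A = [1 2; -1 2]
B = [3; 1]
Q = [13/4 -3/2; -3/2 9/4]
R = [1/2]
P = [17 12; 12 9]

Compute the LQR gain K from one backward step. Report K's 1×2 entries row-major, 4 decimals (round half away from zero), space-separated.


BᵀP = [63.0000 45.0000]
S = R + BᵀPB = [1/2] + [234.0000] = [234.5000]
BᵀPA = [18.0000 216.0000]
K = S⁻¹·BᵀPA = [0.0768 0.9211]
A−BK = [0.7697 -0.7633; -1.0768 1.0789]
AᵀP(A−BK) = [0.6183 -0.5800; -0.5800 1.0405]
P' = Q + AᵀP(A−BK) = [3.8683 -2.0800; -2.0800 3.2905]
tr(P') = 7.1588

0.0768 0.9211


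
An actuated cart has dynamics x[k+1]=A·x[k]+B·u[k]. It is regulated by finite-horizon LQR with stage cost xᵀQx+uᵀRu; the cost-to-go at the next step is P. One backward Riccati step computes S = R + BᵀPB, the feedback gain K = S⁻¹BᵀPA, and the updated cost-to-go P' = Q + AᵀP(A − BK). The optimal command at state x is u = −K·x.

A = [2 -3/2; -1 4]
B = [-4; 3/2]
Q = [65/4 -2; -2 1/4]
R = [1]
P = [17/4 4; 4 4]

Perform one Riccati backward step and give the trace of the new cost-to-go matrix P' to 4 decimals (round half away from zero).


23.8542

BᵀP = [-11.0000 -10.0000]
S = R + BᵀPB = [1] + [29.0000] = [30.0000]
BᵀPA = [-12.0000 -23.5000]
K = S⁻¹·BᵀPA = [-0.4000 -0.7833]
A−BK = [0.4000 -4.6333; -0.4000 5.1750]
AᵀP(A−BK) = [0.2000 -0.1500; -0.1500 7.1542]
P' = Q + AᵀP(A−BK) = [16.4500 -2.1500; -2.1500 7.4042]
tr(P') = 23.8542


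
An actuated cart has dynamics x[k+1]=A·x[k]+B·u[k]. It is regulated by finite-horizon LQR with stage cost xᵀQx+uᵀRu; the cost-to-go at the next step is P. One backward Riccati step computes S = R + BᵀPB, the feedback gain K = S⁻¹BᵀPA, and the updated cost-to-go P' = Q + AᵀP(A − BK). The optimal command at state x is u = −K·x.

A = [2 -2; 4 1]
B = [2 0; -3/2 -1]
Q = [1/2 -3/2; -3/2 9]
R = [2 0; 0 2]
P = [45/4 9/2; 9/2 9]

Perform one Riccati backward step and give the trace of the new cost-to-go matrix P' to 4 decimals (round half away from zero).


62.1580

BᵀP = [15.7500 -4.5000; -4.5000 -9.0000]
S = R + BᵀPB = [2 0; 0 2] + [38.2500 4.5000; 4.5000 9.0000] = [40.2500 4.5000; 4.5000 11.0000]
BᵀPA = [13.5000 -36.0000; -45.0000 0.0000]
K = S⁻¹·BᵀPA = [0.8308 -0.9373; -4.4308 0.3834]
A−BK = [0.3385 -0.1254; 0.8154 -0.0225]
AᵀP(A−BK) = [50.4000 -6.0923; -6.0923 2.2580]
P' = Q + AᵀP(A−BK) = [50.9000 -7.5923; -7.5923 11.2580]
tr(P') = 62.1580


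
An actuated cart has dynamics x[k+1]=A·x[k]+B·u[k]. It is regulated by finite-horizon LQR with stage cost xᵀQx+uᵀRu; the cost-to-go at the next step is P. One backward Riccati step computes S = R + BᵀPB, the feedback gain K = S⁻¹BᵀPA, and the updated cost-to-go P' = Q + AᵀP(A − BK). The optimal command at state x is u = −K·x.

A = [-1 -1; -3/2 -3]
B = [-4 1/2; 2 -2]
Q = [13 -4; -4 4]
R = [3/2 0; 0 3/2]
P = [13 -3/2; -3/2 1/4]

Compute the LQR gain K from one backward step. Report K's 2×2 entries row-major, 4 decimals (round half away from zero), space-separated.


BᵀP = [-55.0000 6.5000; 9.5000 -1.2500]
S = R + BᵀPB = [3/2 0; 0 3/2] + [233.0000 -40.5000; -40.5000 7.2500] = [234.5000 -40.5000; -40.5000 8.7500]
BᵀPA = [45.2500 35.5000; -7.6250 -5.7500]
K = S⁻¹·BᵀPA = [0.2117 0.1889; 0.1083 0.2171]
A−BK = [-0.2075 -0.3530; -1.7068 -2.9435]
AᵀP(A−BK) = [0.3103 0.4835; 0.4835 0.7930]
P' = Q + AᵀP(A−BK) = [13.3103 -3.5165; -3.5165 4.7930]
tr(P') = 18.1034

0.2117 0.1889 0.1083 0.2171


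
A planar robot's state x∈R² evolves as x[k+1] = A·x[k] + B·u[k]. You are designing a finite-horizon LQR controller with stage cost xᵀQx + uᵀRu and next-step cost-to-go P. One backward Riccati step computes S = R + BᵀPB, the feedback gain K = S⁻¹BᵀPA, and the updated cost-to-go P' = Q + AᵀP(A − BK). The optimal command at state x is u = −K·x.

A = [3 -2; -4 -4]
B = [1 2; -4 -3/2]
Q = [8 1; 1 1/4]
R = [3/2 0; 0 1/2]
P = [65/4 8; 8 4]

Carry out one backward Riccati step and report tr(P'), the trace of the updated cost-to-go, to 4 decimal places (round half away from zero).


BᵀP = [-15.7500 -8.0000; 20.5000 10.0000]
S = R + BᵀPB = [3/2 0; 0 1/2] + [16.2500 -19.5000; -19.5000 26.0000] = [17.7500 -19.5000; -19.5000 26.5000]
BᵀPA = [-15.2500 63.5000; 21.5000 -81.0000]
K = S⁻¹·BᵀPA = [0.1678 1.1456; 0.9348 -2.2136]
A−BK = [0.9626 1.2816; -1.9265 -2.7379]
AᵀP(A−BK) = [0.7108 -0.4369; -0.4369 4.9515]
P' = Q + AᵀP(A−BK) = [8.7108 0.5631; 0.5631 5.2015]
tr(P') = 13.9123

13.9123


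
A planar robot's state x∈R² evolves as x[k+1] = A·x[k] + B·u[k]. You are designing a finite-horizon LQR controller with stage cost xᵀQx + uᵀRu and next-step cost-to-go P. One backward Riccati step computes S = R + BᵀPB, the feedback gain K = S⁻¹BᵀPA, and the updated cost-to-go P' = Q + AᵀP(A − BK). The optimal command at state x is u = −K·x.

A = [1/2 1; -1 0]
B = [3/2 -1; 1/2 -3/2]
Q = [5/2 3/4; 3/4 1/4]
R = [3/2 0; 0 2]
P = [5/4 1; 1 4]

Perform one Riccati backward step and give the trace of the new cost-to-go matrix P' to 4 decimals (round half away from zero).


BᵀP = [2.3750 3.5000; -2.7500 -7.0000]
S = R + BᵀPB = [3/2 0; 0 2] + [5.3125 -7.6250; -7.6250 13.2500] = [6.8125 -7.6250; -7.6250 15.2500]
BᵀPA = [-2.3125 2.3750; 5.6250 -2.7500]
K = S⁻¹·BᵀPA = [0.1667 0.3333; 0.4522 -0.0137]
A−BK = [0.7022 0.4863; -0.4051 -0.1872]
AᵀP(A−BK) = [1.1544 0.4727; 0.4727 0.4208]
P' = Q + AᵀP(A−BK) = [3.6544 1.2227; 1.2227 0.6708]
tr(P') = 4.3251

4.3251


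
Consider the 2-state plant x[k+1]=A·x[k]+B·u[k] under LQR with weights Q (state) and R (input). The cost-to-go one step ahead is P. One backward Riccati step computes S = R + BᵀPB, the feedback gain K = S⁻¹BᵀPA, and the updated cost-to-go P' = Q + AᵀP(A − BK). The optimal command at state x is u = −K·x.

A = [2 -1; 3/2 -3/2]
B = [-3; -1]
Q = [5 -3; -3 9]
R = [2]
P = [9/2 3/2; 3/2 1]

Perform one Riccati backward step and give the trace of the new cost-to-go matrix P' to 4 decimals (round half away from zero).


16.3357

BᵀP = [-15.0000 -5.5000]
S = R + BᵀPB = [2] + [50.5000] = [52.5000]
BᵀPA = [-38.2500 23.2500]
K = S⁻¹·BᵀPA = [-0.7286 0.4429]
A−BK = [-0.1857 0.3286; 0.7714 -1.0571]
AᵀP(A−BK) = [1.3821 -1.0607; -1.0607 0.9536]
P' = Q + AᵀP(A−BK) = [6.3821 -4.0607; -4.0607 9.9536]
tr(P') = 16.3357


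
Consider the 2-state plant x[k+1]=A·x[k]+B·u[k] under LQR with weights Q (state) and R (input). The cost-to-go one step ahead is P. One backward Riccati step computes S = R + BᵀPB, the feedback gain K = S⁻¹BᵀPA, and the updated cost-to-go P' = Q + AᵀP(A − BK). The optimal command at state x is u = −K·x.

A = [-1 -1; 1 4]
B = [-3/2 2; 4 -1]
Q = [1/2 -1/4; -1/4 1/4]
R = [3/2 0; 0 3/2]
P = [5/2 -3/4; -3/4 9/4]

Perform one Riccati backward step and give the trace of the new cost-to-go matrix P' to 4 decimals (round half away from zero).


BᵀP = [-6.7500 10.1250; 5.7500 -3.7500]
S = R + BᵀPB = [3/2 0; 0 3/2] + [50.6250 -23.6250; -23.6250 15.2500] = [52.1250 -23.6250; -23.6250 16.7500]
BᵀPA = [16.8750 47.2500; -9.5000 -20.7500]
K = S⁻¹·BᵀPA = [0.1848 0.9564; -0.3064 0.1101]
A−BK = [-0.1098 0.2143; -0.0458 0.2846]
AᵀP(A−BK) = [0.2195 0.1572; 0.1572 1.5958]
P' = Q + AᵀP(A−BK) = [0.7195 -0.0928; -0.0928 1.8458]
tr(P') = 2.5652

2.5652


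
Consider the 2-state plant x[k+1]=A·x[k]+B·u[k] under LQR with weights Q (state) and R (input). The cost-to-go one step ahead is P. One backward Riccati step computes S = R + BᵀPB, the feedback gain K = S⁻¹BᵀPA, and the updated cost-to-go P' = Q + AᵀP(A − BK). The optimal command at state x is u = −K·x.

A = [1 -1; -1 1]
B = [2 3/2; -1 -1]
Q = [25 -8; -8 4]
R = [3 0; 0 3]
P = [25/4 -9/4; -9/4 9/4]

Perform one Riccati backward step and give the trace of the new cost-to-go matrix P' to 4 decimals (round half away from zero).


BᵀP = [14.7500 -6.7500; 11.6250 -5.6250]
S = R + BᵀPB = [3 0; 0 3] + [36.2500 28.8750; 28.8750 23.0625] = [39.2500 28.8750; 28.8750 26.0625]
BᵀPA = [21.5000 -21.5000; 17.2500 -17.2500]
K = S⁻¹·BᵀPA = [0.3290 -0.3290; 0.2973 -0.2973]
A−BK = [-0.1041 0.1041; -0.3736 0.3736]
AᵀP(A−BK) = [0.7968 -0.7968; -0.7968 0.7968]
P' = Q + AᵀP(A−BK) = [25.7968 -8.7968; -8.7968 4.7968]
tr(P') = 30.5937

30.5937


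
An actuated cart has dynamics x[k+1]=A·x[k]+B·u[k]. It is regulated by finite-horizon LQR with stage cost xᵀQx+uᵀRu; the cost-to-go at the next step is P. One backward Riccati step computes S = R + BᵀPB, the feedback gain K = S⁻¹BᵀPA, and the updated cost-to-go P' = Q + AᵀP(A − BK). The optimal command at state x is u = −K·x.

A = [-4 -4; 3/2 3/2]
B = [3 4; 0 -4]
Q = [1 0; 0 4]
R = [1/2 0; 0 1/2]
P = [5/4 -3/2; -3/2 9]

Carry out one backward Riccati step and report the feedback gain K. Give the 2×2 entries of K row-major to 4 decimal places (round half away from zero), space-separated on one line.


BᵀP = [3.7500 -4.5000; 11.0000 -42.0000]
S = R + BᵀPB = [1/2 0; 0 1/2] + [11.2500 33.0000; 33.0000 212.0000] = [11.7500 33.0000; 33.0000 212.5000]
BᵀPA = [-21.7500 -21.7500; -107.0000 -107.0000]
K = S⁻¹·BᵀPA = [-0.7748 -0.7748; -0.3832 -0.3832]
A−BK = [-0.1427 -0.1427; -0.0328 -0.0328]
AᵀP(A−BK) = [0.3947 0.3947; 0.3947 0.3947]
P' = Q + AᵀP(A−BK) = [1.3947 0.3947; 0.3947 4.3947]
tr(P') = 5.7894

-0.7748 -0.7748 -0.3832 -0.3832


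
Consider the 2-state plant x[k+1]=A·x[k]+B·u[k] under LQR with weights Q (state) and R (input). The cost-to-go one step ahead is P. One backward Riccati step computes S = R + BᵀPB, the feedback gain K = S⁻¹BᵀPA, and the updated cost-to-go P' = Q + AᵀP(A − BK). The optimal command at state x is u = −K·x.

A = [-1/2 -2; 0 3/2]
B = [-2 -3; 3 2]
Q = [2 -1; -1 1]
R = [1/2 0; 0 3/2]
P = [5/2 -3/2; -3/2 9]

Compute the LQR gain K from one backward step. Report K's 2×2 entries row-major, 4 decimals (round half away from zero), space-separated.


BᵀP = [-9.5000 30.0000; -10.5000 22.5000]
S = R + BᵀPB = [1/2 0; 0 3/2] + [109.0000 88.5000; 88.5000 76.5000] = [109.5000 88.5000; 88.5000 78.0000]
BᵀPA = [4.7500 64.0000; 5.2500 54.7500]
K = S⁻¹·BᵀPA = [-0.1328 0.2069; 0.2180 0.4672]
A−BK = [-0.1116 -0.1847; -0.0376 -0.0550]
AᵀP(A−BK) = [0.1114 0.1896; 0.1896 0.4308]
P' = Q + AᵀP(A−BK) = [2.1114 -0.8104; -0.8104 1.4308]
tr(P') = 3.5422

-0.1328 0.2069 0.2180 0.4672


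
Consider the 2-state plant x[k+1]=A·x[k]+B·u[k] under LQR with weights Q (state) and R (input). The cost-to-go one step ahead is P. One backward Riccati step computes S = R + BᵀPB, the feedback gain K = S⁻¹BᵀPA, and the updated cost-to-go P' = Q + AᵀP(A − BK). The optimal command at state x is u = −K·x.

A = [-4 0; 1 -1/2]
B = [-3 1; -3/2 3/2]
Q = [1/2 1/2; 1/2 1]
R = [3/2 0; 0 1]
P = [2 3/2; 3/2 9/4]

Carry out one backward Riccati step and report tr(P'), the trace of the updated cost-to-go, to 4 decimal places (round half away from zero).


BᵀP = [-8.2500 -7.8750; 4.2500 4.8750]
S = R + BᵀPB = [3/2 0; 0 1] + [36.5625 -20.0625; -20.0625 11.5625] = [38.0625 -20.0625; -20.0625 12.5625]
BᵀPA = [25.1250 3.9375; -12.1250 -2.4375]
K = S⁻¹·BᵀPA = [0.9566 0.0074; 0.5626 -0.1822]
A−BK = [-1.6927 0.2045; 1.5911 -0.2156]
AᵀP(A−BK) = [5.0359 -0.5204; -0.5204 0.0892]
P' = Q + AᵀP(A−BK) = [5.5359 -0.0204; -0.0204 1.0892]
tr(P') = 6.6252

6.6252


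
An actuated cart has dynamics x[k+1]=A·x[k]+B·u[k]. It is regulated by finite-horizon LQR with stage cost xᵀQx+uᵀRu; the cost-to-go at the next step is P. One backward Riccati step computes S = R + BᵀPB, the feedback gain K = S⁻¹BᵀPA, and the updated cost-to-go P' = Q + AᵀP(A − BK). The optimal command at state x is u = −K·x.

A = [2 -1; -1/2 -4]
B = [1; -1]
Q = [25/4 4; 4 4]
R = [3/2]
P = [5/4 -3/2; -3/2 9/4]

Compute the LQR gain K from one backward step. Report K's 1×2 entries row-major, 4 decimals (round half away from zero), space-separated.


BᵀP = [2.7500 -3.7500]
S = R + BᵀPB = [3/2] + [6.5000] = [8.0000]
BᵀPA = [7.3750 12.2500]
K = S⁻¹·BᵀPA = [0.9219 1.5313]
A−BK = [1.0781 -2.5313; 0.4219 -2.4688]
AᵀP(A−BK) = [1.7637 1.9570; 1.9570 6.4922]
P' = Q + AᵀP(A−BK) = [8.0137 5.9570; 5.9570 10.4922]
tr(P') = 18.5059

0.9219 1.5313


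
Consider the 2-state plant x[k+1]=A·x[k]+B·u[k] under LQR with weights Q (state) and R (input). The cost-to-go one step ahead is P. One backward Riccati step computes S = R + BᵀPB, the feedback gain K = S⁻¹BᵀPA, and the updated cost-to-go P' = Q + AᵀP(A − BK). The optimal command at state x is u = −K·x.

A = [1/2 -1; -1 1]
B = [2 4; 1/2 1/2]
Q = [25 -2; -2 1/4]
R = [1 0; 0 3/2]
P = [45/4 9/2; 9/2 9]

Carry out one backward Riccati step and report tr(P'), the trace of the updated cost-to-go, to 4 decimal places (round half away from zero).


BᵀP = [24.7500 13.5000; 47.2500 22.5000]
S = R + BᵀPB = [1 0; 0 3/2] + [56.2500 105.7500; 105.7500 200.2500] = [57.2500 105.7500; 105.7500 201.7500]
BᵀPA = [-1.1250 -11.2500; 1.1250 -24.7500]
K = S⁻¹·BᵀPA = [-0.9423 0.9469; 0.4995 -0.6190]
A−BK = [0.3866 -0.4178; -0.7786 0.8361]
AᵀP(A−BK) = [5.6905 -6.1134; -6.1134 6.5822]
P' = Q + AᵀP(A−BK) = [30.6905 -8.1134; -8.1134 6.8322]
tr(P') = 37.5227

37.5227


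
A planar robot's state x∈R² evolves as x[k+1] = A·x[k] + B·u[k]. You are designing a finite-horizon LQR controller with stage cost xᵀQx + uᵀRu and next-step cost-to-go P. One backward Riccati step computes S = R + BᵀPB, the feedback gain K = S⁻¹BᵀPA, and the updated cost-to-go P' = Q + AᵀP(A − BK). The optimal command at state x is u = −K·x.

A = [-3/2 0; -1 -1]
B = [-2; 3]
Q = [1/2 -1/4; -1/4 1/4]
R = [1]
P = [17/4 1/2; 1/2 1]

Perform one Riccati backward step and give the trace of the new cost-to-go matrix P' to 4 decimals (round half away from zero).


BᵀP = [-7.0000 2.0000]
S = R + BᵀPB = [1] + [20.0000] = [21.0000]
BᵀPA = [8.5000 -2.0000]
K = S⁻¹·BᵀPA = [0.4048 -0.0952]
A−BK = [-0.6905 -0.1905; -2.2143 -0.7143]
AᵀP(A−BK) = [8.6220 2.5595; 2.5595 0.8095]
P' = Q + AᵀP(A−BK) = [9.1220 2.3095; 2.3095 1.0595]
tr(P') = 10.1815

10.1815


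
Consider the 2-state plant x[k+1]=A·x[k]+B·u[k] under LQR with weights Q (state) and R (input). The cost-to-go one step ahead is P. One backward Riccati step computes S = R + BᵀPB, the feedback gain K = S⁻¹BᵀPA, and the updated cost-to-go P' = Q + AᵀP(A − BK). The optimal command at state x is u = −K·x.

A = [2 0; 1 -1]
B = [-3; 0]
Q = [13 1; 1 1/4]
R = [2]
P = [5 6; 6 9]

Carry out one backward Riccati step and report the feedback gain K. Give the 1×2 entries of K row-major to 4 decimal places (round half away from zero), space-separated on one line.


BᵀP = [-15.0000 -18.0000]
S = R + BᵀPB = [2] + [45.0000] = [47.0000]
BᵀPA = [-48.0000 18.0000]
K = S⁻¹·BᵀPA = [-1.0213 0.3830]
A−BK = [-1.0638 1.1489; 1.0000 -1.0000]
AᵀP(A−BK) = [3.9787 -2.6170; -2.6170 2.1064]
P' = Q + AᵀP(A−BK) = [16.9787 -1.6170; -1.6170 2.3564]
tr(P') = 19.3351

-1.0213 0.3830


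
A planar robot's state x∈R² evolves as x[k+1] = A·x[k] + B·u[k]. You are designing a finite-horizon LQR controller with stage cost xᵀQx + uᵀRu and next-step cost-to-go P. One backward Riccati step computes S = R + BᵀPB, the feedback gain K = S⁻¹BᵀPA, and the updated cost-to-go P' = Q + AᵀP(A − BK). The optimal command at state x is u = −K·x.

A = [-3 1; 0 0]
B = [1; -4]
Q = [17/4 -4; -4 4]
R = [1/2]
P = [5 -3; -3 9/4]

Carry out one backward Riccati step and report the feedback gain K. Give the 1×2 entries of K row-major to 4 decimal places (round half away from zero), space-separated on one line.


-0.7786 0.2595

BᵀP = [17.0000 -12.0000]
S = R + BᵀPB = [1/2] + [65.0000] = [65.5000]
BᵀPA = [-51.0000 17.0000]
K = S⁻¹·BᵀPA = [-0.7786 0.2595]
A−BK = [-2.2214 0.7405; -3.1145 1.0382]
AᵀP(A−BK) = [5.2901 -1.7634; -1.7634 0.5878]
P' = Q + AᵀP(A−BK) = [9.5401 -5.7634; -5.7634 4.5878]
tr(P') = 14.1279


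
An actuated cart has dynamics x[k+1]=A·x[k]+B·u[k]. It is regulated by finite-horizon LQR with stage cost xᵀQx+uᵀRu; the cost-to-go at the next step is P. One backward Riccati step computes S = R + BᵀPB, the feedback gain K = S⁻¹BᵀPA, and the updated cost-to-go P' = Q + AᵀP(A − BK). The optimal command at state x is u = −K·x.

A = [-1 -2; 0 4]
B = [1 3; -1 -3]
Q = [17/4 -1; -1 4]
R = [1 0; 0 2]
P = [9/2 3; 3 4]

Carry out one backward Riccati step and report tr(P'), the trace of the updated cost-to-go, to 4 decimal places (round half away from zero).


BᵀP = [1.5000 -1.0000; 4.5000 -3.0000]
S = R + BᵀPB = [1 0; 0 2] + [2.5000 7.5000; 7.5000 22.5000] = [3.5000 7.5000; 7.5000 24.5000]
BᵀPA = [-1.5000 -7.0000; -4.5000 -21.0000]
K = S⁻¹·BᵀPA = [-0.1017 -0.4746; -0.1525 -0.7119]
A−BK = [-0.4407 0.6102; -0.5593 1.3898]
AᵀP(A−BK) = [3.6610 -6.9153; -6.9153 15.7288]
P' = Q + AᵀP(A−BK) = [7.9110 -7.9153; -7.9153 19.7288]
tr(P') = 27.6398

27.6398


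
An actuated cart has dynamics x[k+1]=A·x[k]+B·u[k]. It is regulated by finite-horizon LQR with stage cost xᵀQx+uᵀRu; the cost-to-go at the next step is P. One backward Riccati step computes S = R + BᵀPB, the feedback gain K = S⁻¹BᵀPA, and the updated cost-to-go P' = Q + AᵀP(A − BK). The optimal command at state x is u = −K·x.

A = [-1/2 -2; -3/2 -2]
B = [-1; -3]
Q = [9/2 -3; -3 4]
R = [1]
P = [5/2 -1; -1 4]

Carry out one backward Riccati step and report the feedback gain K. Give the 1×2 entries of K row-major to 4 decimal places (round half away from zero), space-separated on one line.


BᵀP = [0.5000 -11.0000]
S = R + BᵀPB = [1] + [32.5000] = [33.5000]
BᵀPA = [16.2500 21.0000]
K = S⁻¹·BᵀPA = [0.4851 0.6269]
A−BK = [-0.0149 -1.3731; -0.0448 -0.1194]
AᵀP(A−BK) = [0.2425 0.3134; 0.3134 4.8358]
P' = Q + AᵀP(A−BK) = [4.7425 -2.6866; -2.6866 8.8358]
tr(P') = 13.5784

0.4851 0.6269


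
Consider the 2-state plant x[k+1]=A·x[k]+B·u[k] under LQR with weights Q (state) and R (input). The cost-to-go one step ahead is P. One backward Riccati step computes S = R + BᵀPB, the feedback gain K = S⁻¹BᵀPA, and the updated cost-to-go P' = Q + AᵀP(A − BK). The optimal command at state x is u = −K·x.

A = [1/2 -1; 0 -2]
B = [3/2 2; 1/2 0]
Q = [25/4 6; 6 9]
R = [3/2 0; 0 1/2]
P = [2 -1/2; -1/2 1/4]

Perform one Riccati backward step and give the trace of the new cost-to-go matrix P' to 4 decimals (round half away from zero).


15.7809

BᵀP = [2.7500 -0.6250; 4.0000 -1.0000]
S = R + BᵀPB = [3/2 0; 0 1/2] + [3.8125 5.5000; 5.5000 8.0000] = [5.3125 5.5000; 5.5000 8.5000]
BᵀPA = [1.3750 -1.5000; 2.0000 -2.0000]
K = S⁻¹·BᵀPA = [0.0461 -0.1174; 0.2055 -0.1593]
A−BK = [0.0199 -0.5052; -0.0231 -1.9413]
AᵀP(A−BK) = [0.0257 -0.0199; -0.0199 0.5052]
P' = Q + AᵀP(A−BK) = [6.2757 5.9801; 5.9801 9.5052]
tr(P') = 15.7809


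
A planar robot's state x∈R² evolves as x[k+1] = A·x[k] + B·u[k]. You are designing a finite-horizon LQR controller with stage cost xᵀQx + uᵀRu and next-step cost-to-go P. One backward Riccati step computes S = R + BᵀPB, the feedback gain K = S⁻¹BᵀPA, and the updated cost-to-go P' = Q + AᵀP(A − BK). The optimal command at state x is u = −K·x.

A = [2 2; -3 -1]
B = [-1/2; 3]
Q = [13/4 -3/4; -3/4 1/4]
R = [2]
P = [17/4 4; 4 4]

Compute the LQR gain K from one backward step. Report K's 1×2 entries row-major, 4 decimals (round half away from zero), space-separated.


BᵀP = [9.8750 10.0000]
S = R + BᵀPB = [2] + [25.0625] = [27.0625]
BᵀPA = [-10.2500 9.7500]
K = S⁻¹·BᵀPA = [-0.3788 0.3603]
A−BK = [1.8106 2.1801; -1.8637 -2.0808]
AᵀP(A−BK) = [1.1178 0.6928; 0.6928 1.4873]
P' = Q + AᵀP(A−BK) = [4.3678 -0.0572; -0.0572 1.7373]
tr(P') = 6.1051

-0.3788 0.3603


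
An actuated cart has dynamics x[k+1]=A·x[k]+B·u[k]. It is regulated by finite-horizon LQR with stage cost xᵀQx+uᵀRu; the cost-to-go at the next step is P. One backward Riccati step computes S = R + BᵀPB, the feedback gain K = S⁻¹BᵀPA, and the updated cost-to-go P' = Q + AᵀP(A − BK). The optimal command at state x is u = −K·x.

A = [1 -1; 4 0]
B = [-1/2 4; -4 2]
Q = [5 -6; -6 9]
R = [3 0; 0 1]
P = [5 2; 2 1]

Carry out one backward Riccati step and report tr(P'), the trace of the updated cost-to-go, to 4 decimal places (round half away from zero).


15.2407

BᵀP = [-10.5000 -5.0000; 24.0000 10.0000]
S = R + BᵀPB = [3 0; 0 1] + [25.2500 -52.0000; -52.0000 116.0000] = [28.2500 -52.0000; -52.0000 117.0000]
BᵀPA = [-30.5000 10.5000; 64.0000 -24.0000]
K = S⁻¹·BᵀPA = [-0.4000 -0.0324; 0.3692 -0.2195]
A−BK = [-0.6769 -0.1380; 1.6615 0.3094]
AᵀP(A−BK) = [1.1692 0.0615; 0.0615 0.0715]
P' = Q + AᵀP(A−BK) = [6.1692 -5.9385; -5.9385 9.0715]
tr(P') = 15.2407


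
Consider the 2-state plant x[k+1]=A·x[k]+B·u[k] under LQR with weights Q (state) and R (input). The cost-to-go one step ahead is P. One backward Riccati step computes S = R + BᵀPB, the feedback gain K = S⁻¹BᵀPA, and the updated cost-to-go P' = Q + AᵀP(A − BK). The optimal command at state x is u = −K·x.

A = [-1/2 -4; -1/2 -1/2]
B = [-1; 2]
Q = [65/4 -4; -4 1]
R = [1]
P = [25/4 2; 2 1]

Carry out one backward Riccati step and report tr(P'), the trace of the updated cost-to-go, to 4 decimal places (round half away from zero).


103.0000

BᵀP = [-2.2500 0.0000]
S = R + BᵀPB = [1] + [2.2500] = [3.2500]
BᵀPA = [1.1250 9.0000]
K = S⁻¹·BᵀPA = [0.3462 2.7692]
A−BK = [-0.1538 -1.2308; -1.1923 -6.0385]
AᵀP(A−BK) = [2.4231 14.1346; 14.1346 83.3269]
P' = Q + AᵀP(A−BK) = [18.6731 10.1346; 10.1346 84.3269]
tr(P') = 103.0000


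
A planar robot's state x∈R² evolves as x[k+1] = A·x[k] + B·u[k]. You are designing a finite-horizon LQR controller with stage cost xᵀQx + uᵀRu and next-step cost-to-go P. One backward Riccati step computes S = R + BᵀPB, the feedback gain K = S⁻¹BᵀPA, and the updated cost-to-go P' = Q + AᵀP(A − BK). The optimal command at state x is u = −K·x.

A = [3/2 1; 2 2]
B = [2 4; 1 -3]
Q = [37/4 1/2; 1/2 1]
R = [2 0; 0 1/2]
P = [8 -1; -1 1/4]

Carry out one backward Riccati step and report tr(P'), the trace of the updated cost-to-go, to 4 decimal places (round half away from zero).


11.6194

BᵀP = [15.0000 -1.7500; 35.0000 -4.7500]
S = R + BᵀPB = [2 0; 0 1/2] + [28.2500 65.2500; 65.2500 154.2500] = [30.2500 65.2500; 65.2500 154.7500]
BᵀPA = [19.0000 11.5000; 43.0000 25.5000]
K = S⁻¹·BᵀPA = [0.3175 0.2732; 0.1440 0.0496]
A−BK = [0.2890 0.2552; 2.1145 1.8755]
AᵀP(A−BK) = [0.7757 0.6769; 0.6769 0.5937]
P' = Q + AᵀP(A−BK) = [10.0257 1.1769; 1.1769 1.5937]
tr(P') = 11.6194
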